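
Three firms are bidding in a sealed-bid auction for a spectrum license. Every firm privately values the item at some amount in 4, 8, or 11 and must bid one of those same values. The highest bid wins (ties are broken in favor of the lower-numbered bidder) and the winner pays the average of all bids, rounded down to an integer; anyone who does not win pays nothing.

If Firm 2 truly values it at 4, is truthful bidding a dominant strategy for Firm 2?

Check each profile of the others' bids and compare truth against every alternative bid.
Others bid (4, 8): truth gives 0, best alternative gives -2.
Others bid (4, 4): truth gives 0, best alternative gives -1.
Others bid (4, 11): truth gives 0, best alternative gives 0.
Others bid (8, 4): truth gives 0, best alternative gives 0.
Others bid (8, 8): truth gives 0, best alternative gives 0.
Others bid (8, 11): truth gives 0, best alternative gives 0.
(Remaining 3 profiles checked similarly; truth is weakly best in each.)
In every case the truthful bid is at least as good as any alternative, so it is a dominant strategy.

Yes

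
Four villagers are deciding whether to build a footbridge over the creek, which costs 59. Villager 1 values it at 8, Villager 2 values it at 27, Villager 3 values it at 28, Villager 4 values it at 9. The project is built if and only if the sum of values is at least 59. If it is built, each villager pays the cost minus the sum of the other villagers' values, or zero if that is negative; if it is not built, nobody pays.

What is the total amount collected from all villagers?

Total value 72 ≥ cost 59, so it is built.
Villager 1: others sum to 64; max(0, 59 - 64) = 0.
Villager 2: others sum to 45; max(0, 59 - 45) = 14.
Villager 3: others sum to 44; max(0, 59 - 44) = 15.
Villager 4: others sum to 63; max(0, 59 - 63) = 0.
Total collected = 0 + 14 + 15 + 0 = 29.

29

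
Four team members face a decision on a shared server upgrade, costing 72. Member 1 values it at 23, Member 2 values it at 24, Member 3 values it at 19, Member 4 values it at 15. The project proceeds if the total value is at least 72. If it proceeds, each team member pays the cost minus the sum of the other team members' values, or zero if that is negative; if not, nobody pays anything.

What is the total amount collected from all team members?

Total value 81 ≥ cost 72, so it is built.
Member 1: others sum to 58; max(0, 72 - 58) = 14.
Member 2: others sum to 57; max(0, 72 - 57) = 15.
Member 3: others sum to 62; max(0, 72 - 62) = 10.
Member 4: others sum to 66; max(0, 72 - 66) = 6.
Total collected = 14 + 15 + 10 + 6 = 45.

45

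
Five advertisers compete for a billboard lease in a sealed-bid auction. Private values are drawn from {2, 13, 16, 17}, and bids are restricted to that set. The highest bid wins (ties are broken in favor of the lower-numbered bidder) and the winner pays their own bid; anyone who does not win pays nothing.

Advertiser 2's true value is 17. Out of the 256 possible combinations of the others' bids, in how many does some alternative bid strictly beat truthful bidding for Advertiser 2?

54

Others bid (2, 2, 2, 2): truth gives 0; bid 13 gives 4 > 0. Violating.
Others bid (2, 2, 2, 13): truth gives 0; bid 13 gives 4 > 0. Violating.
Others bid (2, 2, 2, 16): truth gives 0; bid 16 gives 1 > 0. Violating.
Others bid (2, 2, 13, 2): truth gives 0; bid 13 gives 4 > 0. Violating.
Others bid (2, 2, 2, 17): truth gives 0; no alternative beats it.
Others bid (2, 2, 13, 17): truth gives 0; no alternative beats it.
(Checking all 256 profiles: 54 have a profitable deviation, 202 do not.)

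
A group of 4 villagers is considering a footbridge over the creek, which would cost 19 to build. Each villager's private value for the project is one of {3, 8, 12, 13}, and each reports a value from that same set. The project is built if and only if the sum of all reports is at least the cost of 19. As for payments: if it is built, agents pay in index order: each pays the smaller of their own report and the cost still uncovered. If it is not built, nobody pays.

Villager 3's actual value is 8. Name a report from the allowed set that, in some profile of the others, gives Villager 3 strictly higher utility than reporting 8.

3

Suppose Villager 1 reports 3, Villager 2 reports 3 and Villager 4 reports 12.
Report 8: project built, pays 8, utility 8 - 8 = 0.
Report 3: project built, pays 3, utility 8 - 3 = 5.
So reporting 3 beats truth here (5 > 0).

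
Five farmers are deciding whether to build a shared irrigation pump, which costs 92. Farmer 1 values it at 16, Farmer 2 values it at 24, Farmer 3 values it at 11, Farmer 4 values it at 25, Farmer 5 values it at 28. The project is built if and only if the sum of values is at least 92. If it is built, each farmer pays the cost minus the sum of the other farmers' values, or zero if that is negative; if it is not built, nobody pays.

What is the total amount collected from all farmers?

45

Total value 104 ≥ cost 92, so it is built.
Farmer 1: others sum to 88; max(0, 92 - 88) = 4.
Farmer 2: others sum to 80; max(0, 92 - 80) = 12.
Farmer 3: others sum to 93; max(0, 92 - 93) = 0.
Farmer 4: others sum to 79; max(0, 92 - 79) = 13.
Farmer 5: others sum to 76; max(0, 92 - 76) = 16.
Total collected = 4 + 12 + 0 + 13 + 16 = 45.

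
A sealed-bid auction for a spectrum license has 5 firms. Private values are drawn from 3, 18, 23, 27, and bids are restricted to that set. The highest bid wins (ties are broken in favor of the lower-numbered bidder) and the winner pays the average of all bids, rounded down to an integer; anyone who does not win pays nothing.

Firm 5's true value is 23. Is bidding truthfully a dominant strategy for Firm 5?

No

Consider the case where Firm 1 bids 3, Firm 2 bids 3, Firm 3 bids 3 and Firm 4 bids 3.
Truthful bid 23: wins, pays 7, utility 23 - 7 = 16.
Bid 18 instead: wins, pays 6, utility 23 - 6 = 17.
Since 17 > 16, bidding 18 is strictly better here, so truthful bidding is not dominant.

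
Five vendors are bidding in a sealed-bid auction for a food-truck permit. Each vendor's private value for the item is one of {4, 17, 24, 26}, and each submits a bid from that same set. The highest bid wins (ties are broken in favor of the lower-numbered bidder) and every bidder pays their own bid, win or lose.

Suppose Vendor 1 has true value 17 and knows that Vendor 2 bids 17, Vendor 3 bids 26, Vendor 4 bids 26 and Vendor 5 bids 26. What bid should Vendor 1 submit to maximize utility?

Bid 4: loses but pays 4, utility -4.
Bid 17: loses but pays 17, utility -17.
Bid 24: loses but pays 24, utility -24.
Bid 26: wins, pays 26, utility 17 - 26 = -9.
The best choice is 4 with utility -4.

4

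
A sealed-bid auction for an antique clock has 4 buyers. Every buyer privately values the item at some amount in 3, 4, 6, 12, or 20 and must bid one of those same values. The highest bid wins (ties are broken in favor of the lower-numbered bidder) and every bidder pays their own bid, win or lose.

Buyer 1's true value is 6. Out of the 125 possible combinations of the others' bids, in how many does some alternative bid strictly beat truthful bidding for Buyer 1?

106

Others bid (3, 3, 3): truth gives 0; bid 3 gives 3 > 0. Violating.
Others bid (3, 3, 4): truth gives 0; bid 4 gives 2 > 0. Violating.
Others bid (3, 3, 12): truth gives -6; bid 3 gives -3 > -6. Violating.
Others bid (3, 3, 20): truth gives -6; bid 3 gives -3 > -6. Violating.
Others bid (3, 3, 6): truth gives 0; no alternative beats it.
Others bid (3, 4, 6): truth gives 0; no alternative beats it.
(Checking all 125 profiles: 106 have a profitable deviation, 19 do not.)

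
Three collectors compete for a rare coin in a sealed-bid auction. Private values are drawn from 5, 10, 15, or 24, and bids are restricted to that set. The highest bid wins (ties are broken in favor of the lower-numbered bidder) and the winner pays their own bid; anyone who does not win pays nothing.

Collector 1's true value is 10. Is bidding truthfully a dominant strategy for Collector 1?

Consider the case where Collector 2 bids 5 and Collector 3 bids 5.
Truthful bid 10: wins, pays 10, utility 10 - 10 = 0.
Bid 5 instead: wins, pays 5, utility 10 - 5 = 5.
Since 5 > 0, bidding 5 is strictly better here, so truthful bidding is not dominant.

No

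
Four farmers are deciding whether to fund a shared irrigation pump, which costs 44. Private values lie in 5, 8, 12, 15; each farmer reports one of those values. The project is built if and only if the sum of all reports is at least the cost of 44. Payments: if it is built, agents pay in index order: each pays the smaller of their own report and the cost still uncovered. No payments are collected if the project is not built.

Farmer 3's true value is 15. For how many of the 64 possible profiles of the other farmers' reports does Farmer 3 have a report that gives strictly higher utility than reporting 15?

Others report (5, 12, 15): truth gives 0; report 12 gives 3 > 0. Violating.
Others report (5, 15, 12): truth gives 0; report 12 gives 3 > 0. Violating.
Others report (5, 15, 15): truth gives 0; report 12 gives 3 > 0. Violating.
Others report (8, 12, 12): truth gives 0; report 12 gives 3 > 0. Violating.
Others report (5, 5, 5): truth gives 0; no alternative beats it.
Others report (5, 5, 8): truth gives 0; no alternative beats it.
(Checking all 64 profiles: 29 have a profitable deviation, 35 do not.)

29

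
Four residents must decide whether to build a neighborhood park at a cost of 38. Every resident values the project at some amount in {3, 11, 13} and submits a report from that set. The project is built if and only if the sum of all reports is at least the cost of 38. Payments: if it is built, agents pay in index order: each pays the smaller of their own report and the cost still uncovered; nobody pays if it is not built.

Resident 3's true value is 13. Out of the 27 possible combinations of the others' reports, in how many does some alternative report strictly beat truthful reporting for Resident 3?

Others report (3, 11, 13): truth gives 0; report 11 gives 2 > 0. Violating.
Others report (3, 13, 11): truth gives 0; report 11 gives 2 > 0. Violating.
Others report (3, 13, 13): truth gives 0; report 11 gives 2 > 0. Violating.
Others report (11, 3, 13): truth gives 0; report 11 gives 2 > 0. Violating.
Others report (3, 3, 3): truth gives 0; no alternative beats it.
Others report (3, 3, 11): truth gives 0; no alternative beats it.
(Checking all 27 profiles: 17 have a profitable deviation, 10 do not.)

17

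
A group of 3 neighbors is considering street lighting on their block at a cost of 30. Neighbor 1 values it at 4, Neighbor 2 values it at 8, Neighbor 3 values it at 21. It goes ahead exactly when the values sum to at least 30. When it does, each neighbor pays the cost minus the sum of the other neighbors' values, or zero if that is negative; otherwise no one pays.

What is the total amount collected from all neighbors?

Total value 33 ≥ cost 30, so it is built.
Neighbor 1: others sum to 29; max(0, 30 - 29) = 1.
Neighbor 2: others sum to 25; max(0, 30 - 25) = 5.
Neighbor 3: others sum to 12; max(0, 30 - 12) = 18.
Total collected = 1 + 5 + 18 = 24.

24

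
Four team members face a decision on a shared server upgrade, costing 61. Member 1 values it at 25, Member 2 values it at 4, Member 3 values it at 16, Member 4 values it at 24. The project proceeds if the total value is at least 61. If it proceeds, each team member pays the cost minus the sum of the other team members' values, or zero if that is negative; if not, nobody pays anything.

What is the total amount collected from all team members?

41

Total value 69 ≥ cost 61, so it is built.
Member 1: others sum to 44; max(0, 61 - 44) = 17.
Member 2: others sum to 65; max(0, 61 - 65) = 0.
Member 3: others sum to 53; max(0, 61 - 53) = 8.
Member 4: others sum to 45; max(0, 61 - 45) = 16.
Total collected = 17 + 0 + 8 + 16 = 41.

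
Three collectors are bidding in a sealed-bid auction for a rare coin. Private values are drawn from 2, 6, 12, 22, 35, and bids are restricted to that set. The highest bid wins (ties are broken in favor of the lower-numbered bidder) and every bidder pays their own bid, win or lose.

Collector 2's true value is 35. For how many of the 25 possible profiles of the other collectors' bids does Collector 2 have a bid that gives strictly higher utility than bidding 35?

Others bid (2, 2): truth gives 0; bid 6 gives 29 > 0. Violating.
Others bid (2, 6): truth gives 0; bid 6 gives 29 > 0. Violating.
Others bid (2, 12): truth gives 0; bid 12 gives 23 > 0. Violating.
Others bid (2, 22): truth gives 0; bid 22 gives 13 > 0. Violating.
Others bid (2, 35): truth gives 0; no alternative beats it.
Others bid (6, 35): truth gives 0; no alternative beats it.
(Checking all 25 profiles: 17 have a profitable deviation, 8 do not.)

17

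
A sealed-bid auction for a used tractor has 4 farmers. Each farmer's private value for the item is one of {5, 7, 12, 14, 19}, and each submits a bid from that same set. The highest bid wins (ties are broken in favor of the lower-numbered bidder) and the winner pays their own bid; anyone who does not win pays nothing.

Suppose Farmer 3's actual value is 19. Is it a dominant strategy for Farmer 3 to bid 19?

Consider the case where Farmer 1 bids 5, Farmer 2 bids 5 and Farmer 4 bids 5.
Truthful bid 19: wins, pays 19, utility 19 - 19 = 0.
Bid 7 instead: wins, pays 7, utility 19 - 7 = 12.
Since 12 > 0, bidding 7 is strictly better here, so truthful bidding is not dominant.

No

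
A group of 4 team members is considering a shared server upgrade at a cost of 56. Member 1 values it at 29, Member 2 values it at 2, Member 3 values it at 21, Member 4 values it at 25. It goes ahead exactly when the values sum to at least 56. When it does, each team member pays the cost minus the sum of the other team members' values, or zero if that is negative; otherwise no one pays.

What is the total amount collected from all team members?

12

Total value 77 ≥ cost 56, so it is built.
Member 1: others sum to 48; max(0, 56 - 48) = 8.
Member 2: others sum to 75; max(0, 56 - 75) = 0.
Member 3: others sum to 56; max(0, 56 - 56) = 0.
Member 4: others sum to 52; max(0, 56 - 52) = 4.
Total collected = 8 + 0 + 0 + 4 = 12.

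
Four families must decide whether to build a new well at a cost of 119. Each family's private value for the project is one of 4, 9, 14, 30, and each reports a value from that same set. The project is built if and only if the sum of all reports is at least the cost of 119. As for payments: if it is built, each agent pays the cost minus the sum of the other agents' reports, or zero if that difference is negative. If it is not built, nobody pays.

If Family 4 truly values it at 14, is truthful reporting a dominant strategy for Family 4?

Check each profile of the others' reports and compare truth against every alternative report.
Others report (4, 4, 4): truth gives 0, best alternative gives 0.
Others report (4, 4, 9): truth gives 0, best alternative gives 0.
Others report (4, 4, 14): truth gives 0, best alternative gives 0.
Others report (4, 4, 30): truth gives 0, best alternative gives 0.
Others report (4, 9, 4): truth gives 0, best alternative gives 0.
Others report (4, 9, 9): truth gives 0, best alternative gives 0.
(Remaining 58 profiles checked similarly; truth is weakly best in each.)
In every case the truthful report is at least as good as any alternative, so it is a dominant strategy.

Yes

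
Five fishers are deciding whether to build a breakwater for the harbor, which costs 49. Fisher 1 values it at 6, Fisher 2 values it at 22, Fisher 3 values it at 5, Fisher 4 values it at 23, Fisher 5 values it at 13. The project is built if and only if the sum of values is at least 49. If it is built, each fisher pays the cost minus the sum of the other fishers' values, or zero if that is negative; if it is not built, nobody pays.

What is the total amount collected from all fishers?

5

Total value 69 ≥ cost 49, so it is built.
Fisher 1: others sum to 63; max(0, 49 - 63) = 0.
Fisher 2: others sum to 47; max(0, 49 - 47) = 2.
Fisher 3: others sum to 64; max(0, 49 - 64) = 0.
Fisher 4: others sum to 46; max(0, 49 - 46) = 3.
Fisher 5: others sum to 56; max(0, 49 - 56) = 0.
Total collected = 0 + 2 + 0 + 3 + 0 = 5.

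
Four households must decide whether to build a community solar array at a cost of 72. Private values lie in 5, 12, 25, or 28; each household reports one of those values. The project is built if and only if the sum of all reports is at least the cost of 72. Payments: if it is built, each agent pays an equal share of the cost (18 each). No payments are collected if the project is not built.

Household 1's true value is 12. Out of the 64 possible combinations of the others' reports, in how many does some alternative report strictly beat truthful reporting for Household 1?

12

Others report (5, 28, 28): truth gives -6; report 5 gives 0 > -6. Violating.
Others report (12, 25, 25): truth gives -6; report 5 gives 0 > -6. Violating.
Others report (12, 25, 28): truth gives -6; report 5 gives 0 > -6. Violating.
Others report (12, 28, 25): truth gives -6; report 5 gives 0 > -6. Violating.
Others report (5, 5, 5): truth gives 0; no alternative beats it.
Others report (5, 5, 12): truth gives 0; no alternative beats it.
(Checking all 64 profiles: 12 have a profitable deviation, 52 do not.)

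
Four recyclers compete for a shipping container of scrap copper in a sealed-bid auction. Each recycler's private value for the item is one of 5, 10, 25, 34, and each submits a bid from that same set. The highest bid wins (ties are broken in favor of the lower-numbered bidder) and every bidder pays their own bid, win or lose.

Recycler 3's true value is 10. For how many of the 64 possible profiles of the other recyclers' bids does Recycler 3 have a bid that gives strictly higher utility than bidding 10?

Others bid (5, 5, 25): truth gives -10; bid 5 gives -5 > -10. Violating.
Others bid (5, 5, 34): truth gives -10; bid 5 gives -5 > -10. Violating.
Others bid (5, 10, 5): truth gives -10; bid 5 gives -5 > -10. Violating.
Others bid (5, 10, 10): truth gives -10; bid 5 gives -5 > -10. Violating.
Others bid (5, 5, 5): truth gives 0; no alternative beats it.
Others bid (5, 5, 10): truth gives 0; no alternative beats it.
(Checking all 64 profiles: 62 have a profitable deviation, 2 do not.)

62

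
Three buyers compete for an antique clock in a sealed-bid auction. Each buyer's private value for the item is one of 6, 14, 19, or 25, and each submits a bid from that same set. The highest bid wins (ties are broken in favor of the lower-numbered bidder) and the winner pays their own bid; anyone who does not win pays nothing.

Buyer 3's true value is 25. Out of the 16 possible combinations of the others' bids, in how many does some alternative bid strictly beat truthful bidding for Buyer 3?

Others bid (6, 6): truth gives 0; bid 14 gives 11 > 0. Violating.
Others bid (6, 14): truth gives 0; bid 19 gives 6 > 0. Violating.
Others bid (14, 6): truth gives 0; bid 19 gives 6 > 0. Violating.
Others bid (14, 14): truth gives 0; bid 19 gives 6 > 0. Violating.
Others bid (6, 19): truth gives 0; no alternative beats it.
Others bid (6, 25): truth gives 0; no alternative beats it.
(Checking all 16 profiles: 4 have a profitable deviation, 12 do not.)

4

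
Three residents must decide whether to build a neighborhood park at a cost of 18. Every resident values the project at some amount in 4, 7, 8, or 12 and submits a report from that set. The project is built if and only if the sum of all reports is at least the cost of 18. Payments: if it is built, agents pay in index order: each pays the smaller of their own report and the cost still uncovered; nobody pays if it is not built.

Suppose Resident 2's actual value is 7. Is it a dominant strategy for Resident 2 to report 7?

Consider the case where Resident 1 reports 4 and Resident 3 reports 12.
Truthful report 7: project built, pays 7, utility 7 - 7 = 0.
Report 4 instead: project built, pays 4, utility 7 - 4 = 3.
Since 3 > 0, reporting 4 is strictly better here, so truthful reporting is not dominant.

No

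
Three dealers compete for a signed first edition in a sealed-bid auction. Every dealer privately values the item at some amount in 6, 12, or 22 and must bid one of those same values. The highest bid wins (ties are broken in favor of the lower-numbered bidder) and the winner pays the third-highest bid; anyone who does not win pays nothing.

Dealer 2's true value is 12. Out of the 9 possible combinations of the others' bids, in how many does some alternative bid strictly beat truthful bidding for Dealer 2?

Others bid (6, 22): truth gives 0; bid 22 gives 6 > 0. Violating.
Others bid (12, 6): truth gives 0; bid 22 gives 6 > 0. Violating.
Others bid (6, 6): truth gives 6; no alternative beats it.
Others bid (6, 12): truth gives 6; no alternative beats it.
(Checking all 9 profiles: 2 have a profitable deviation, 7 do not.)

2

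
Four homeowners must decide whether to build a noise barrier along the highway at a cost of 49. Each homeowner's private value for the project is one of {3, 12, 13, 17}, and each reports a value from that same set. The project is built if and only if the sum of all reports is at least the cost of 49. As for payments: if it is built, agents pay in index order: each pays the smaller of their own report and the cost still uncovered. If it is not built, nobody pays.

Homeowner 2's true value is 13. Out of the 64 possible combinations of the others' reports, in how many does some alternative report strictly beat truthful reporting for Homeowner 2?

Others report (3, 17, 17): truth gives 0; report 12 gives 1 > 0. Violating.
Others report (12, 12, 13): truth gives 0; report 12 gives 1 > 0. Violating.
Others report (12, 12, 17): truth gives 0; report 12 gives 1 > 0. Violating.
Others report (12, 13, 12): truth gives 0; report 12 gives 1 > 0. Violating.
Others report (3, 3, 3): truth gives 0; no alternative beats it.
Others report (3, 3, 12): truth gives 0; no alternative beats it.
(Checking all 64 profiles: 29 have a profitable deviation, 35 do not.)

29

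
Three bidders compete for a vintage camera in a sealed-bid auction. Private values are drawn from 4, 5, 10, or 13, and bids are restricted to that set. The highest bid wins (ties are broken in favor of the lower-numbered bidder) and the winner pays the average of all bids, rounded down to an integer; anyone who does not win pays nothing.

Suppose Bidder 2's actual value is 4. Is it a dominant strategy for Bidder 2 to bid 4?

Yes

Check each profile of the others' bids and compare truth against every alternative bid.
Others bid (4, 4): truth gives 0, best alternative gives 0.
Others bid (4, 5): truth gives 0, best alternative gives 0.
Others bid (4, 10): truth gives 0, best alternative gives 0.
Others bid (4, 13): truth gives 0, best alternative gives 0.
Others bid (5, 4): truth gives 0, best alternative gives 0.
Others bid (5, 5): truth gives 0, best alternative gives 0.
(Remaining 10 profiles checked similarly; truth is weakly best in each.)
In every case the truthful bid is at least as good as any alternative, so it is a dominant strategy.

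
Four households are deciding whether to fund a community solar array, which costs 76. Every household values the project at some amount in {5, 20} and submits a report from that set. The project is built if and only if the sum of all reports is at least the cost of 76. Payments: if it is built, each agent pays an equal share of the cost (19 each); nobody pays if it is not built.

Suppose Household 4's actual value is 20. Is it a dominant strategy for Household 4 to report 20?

Yes

Check each profile of the others' reports and compare truth against every alternative report.
Others report (20, 20, 20): truth gives 1, best alternative gives 0.
Others report (5, 5, 5): truth gives 0, best alternative gives 0.
Others report (5, 5, 20): truth gives 0, best alternative gives 0.
Others report (5, 20, 5): truth gives 0, best alternative gives 0.
Others report (5, 20, 20): truth gives 0, best alternative gives 0.
Others report (20, 5, 5): truth gives 0, best alternative gives 0.
(Remaining 2 profiles checked similarly; truth is weakly best in each.)
In every case the truthful report is at least as good as any alternative, so it is a dominant strategy.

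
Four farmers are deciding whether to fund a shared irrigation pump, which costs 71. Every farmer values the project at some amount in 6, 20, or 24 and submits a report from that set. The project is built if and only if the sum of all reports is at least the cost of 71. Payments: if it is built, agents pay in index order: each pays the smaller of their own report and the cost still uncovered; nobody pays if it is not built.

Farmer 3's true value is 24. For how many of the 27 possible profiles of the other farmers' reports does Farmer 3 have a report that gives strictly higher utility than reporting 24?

Others report (6, 24, 24): truth gives 0; report 20 gives 4 > 0. Violating.
Others report (20, 20, 20): truth gives 0; report 20 gives 4 > 0. Violating.
Others report (20, 20, 24): truth gives 0; report 20 gives 4 > 0. Violating.
Others report (20, 24, 20): truth gives 0; report 20 gives 4 > 0. Violating.
Others report (6, 6, 6): truth gives 0; no alternative beats it.
Others report (6, 6, 20): truth gives 0; no alternative beats it.
(Checking all 27 profiles: 11 have a profitable deviation, 16 do not.)

11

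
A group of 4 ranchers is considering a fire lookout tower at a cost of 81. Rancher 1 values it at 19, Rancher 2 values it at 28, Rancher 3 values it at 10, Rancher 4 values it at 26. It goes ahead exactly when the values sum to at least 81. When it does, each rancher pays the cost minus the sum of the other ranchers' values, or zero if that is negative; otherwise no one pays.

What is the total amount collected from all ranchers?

Total value 83 ≥ cost 81, so it is built.
Rancher 1: others sum to 64; max(0, 81 - 64) = 17.
Rancher 2: others sum to 55; max(0, 81 - 55) = 26.
Rancher 3: others sum to 73; max(0, 81 - 73) = 8.
Rancher 4: others sum to 57; max(0, 81 - 57) = 24.
Total collected = 17 + 26 + 8 + 24 = 75.

75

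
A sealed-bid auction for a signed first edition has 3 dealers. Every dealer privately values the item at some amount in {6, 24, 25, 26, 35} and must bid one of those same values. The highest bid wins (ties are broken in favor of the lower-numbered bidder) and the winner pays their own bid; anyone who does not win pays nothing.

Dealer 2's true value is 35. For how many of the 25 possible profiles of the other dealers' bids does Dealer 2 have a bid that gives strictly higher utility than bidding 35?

Others bid (6, 6): truth gives 0; bid 24 gives 11 > 0. Violating.
Others bid (6, 24): truth gives 0; bid 24 gives 11 > 0. Violating.
Others bid (6, 25): truth gives 0; bid 25 gives 10 > 0. Violating.
Others bid (6, 26): truth gives 0; bid 26 gives 9 > 0. Violating.
Others bid (6, 35): truth gives 0; no alternative beats it.
Others bid (24, 35): truth gives 0; no alternative beats it.
(Checking all 25 profiles: 12 have a profitable deviation, 13 do not.)

12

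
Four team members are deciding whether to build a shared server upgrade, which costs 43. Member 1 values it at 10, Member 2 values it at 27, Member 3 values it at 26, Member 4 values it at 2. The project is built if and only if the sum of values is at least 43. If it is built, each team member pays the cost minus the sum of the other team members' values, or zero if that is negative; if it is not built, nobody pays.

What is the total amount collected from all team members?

Total value 65 ≥ cost 43, so it is built.
Member 1: others sum to 55; max(0, 43 - 55) = 0.
Member 2: others sum to 38; max(0, 43 - 38) = 5.
Member 3: others sum to 39; max(0, 43 - 39) = 4.
Member 4: others sum to 63; max(0, 43 - 63) = 0.
Total collected = 0 + 5 + 4 + 0 = 9.

9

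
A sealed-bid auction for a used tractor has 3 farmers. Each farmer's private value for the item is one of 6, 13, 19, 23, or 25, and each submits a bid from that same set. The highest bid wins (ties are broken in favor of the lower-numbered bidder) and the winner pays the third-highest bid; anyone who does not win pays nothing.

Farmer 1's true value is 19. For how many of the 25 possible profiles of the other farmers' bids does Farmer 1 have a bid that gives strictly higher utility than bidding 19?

8

Others bid (6, 23): truth gives 0; bid 23 gives 13 > 0. Violating.
Others bid (6, 25): truth gives 0; bid 25 gives 13 > 0. Violating.
Others bid (13, 23): truth gives 0; bid 23 gives 6 > 0. Violating.
Others bid (13, 25): truth gives 0; bid 25 gives 6 > 0. Violating.
Others bid (6, 6): truth gives 13; no alternative beats it.
Others bid (6, 13): truth gives 13; no alternative beats it.
(Checking all 25 profiles: 8 have a profitable deviation, 17 do not.)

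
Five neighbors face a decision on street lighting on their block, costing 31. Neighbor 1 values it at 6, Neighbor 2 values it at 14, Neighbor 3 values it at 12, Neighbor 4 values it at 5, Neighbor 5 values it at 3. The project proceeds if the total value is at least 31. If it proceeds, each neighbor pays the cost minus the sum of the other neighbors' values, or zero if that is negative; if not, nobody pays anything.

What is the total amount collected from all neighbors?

Total value 40 ≥ cost 31, so it is built.
Neighbor 1: others sum to 34; max(0, 31 - 34) = 0.
Neighbor 2: others sum to 26; max(0, 31 - 26) = 5.
Neighbor 3: others sum to 28; max(0, 31 - 28) = 3.
Neighbor 4: others sum to 35; max(0, 31 - 35) = 0.
Neighbor 5: others sum to 37; max(0, 31 - 37) = 0.
Total collected = 0 + 5 + 3 + 0 + 0 = 8.

8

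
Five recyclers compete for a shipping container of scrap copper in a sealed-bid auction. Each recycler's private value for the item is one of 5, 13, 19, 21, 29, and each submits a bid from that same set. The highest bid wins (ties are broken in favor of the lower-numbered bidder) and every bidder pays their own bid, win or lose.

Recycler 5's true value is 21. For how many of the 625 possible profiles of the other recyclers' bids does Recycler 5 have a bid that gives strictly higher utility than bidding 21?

Others bid (5, 5, 5, 5): truth gives 0; bid 13 gives 8 > 0. Violating.
Others bid (5, 5, 5, 13): truth gives 0; bid 19 gives 2 > 0. Violating.
Others bid (5, 5, 5, 21): truth gives -21; bid 5 gives -5 > -21. Violating.
Others bid (5, 5, 5, 29): truth gives -21; bid 5 gives -5 > -21. Violating.
Others bid (5, 5, 5, 19): truth gives 0; no alternative beats it.
Others bid (5, 5, 13, 19): truth gives 0; no alternative beats it.
(Checking all 625 profiles: 560 have a profitable deviation, 65 do not.)

560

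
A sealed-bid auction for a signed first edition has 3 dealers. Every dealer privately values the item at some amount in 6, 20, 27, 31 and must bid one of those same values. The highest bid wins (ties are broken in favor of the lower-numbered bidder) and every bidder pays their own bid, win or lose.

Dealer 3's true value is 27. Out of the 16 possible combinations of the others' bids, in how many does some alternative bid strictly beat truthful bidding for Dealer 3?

13

Others bid (6, 6): truth gives 0; bid 20 gives 7 > 0. Violating.
Others bid (6, 27): truth gives -27; bid 31 gives -4 > -27. Violating.
Others bid (6, 31): truth gives -27; bid 6 gives -6 > -27. Violating.
Others bid (20, 27): truth gives -27; bid 31 gives -4 > -27. Violating.
Others bid (6, 20): truth gives 0; no alternative beats it.
Others bid (20, 6): truth gives 0; no alternative beats it.
(Checking all 16 profiles: 13 have a profitable deviation, 3 do not.)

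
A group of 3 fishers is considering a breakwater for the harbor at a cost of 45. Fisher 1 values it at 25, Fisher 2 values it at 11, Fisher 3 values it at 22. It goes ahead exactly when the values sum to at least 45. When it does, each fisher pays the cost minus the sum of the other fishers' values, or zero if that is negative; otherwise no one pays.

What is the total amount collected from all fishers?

Total value 58 ≥ cost 45, so it is built.
Fisher 1: others sum to 33; max(0, 45 - 33) = 12.
Fisher 2: others sum to 47; max(0, 45 - 47) = 0.
Fisher 3: others sum to 36; max(0, 45 - 36) = 9.
Total collected = 12 + 0 + 9 = 21.

21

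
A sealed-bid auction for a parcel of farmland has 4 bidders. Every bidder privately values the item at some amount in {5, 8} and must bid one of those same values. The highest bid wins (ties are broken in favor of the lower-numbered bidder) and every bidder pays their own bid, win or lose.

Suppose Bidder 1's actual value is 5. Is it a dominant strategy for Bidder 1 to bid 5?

Consider the case where Bidder 2 bids 5, Bidder 3 bids 5 and Bidder 4 bids 8.
Truthful bid 5: loses but pays 5, utility -5.
Bid 8 instead: wins, pays 8, utility 5 - 8 = -3.
Since -3 > -5, bidding 8 is strictly better here, so truthful bidding is not dominant.

No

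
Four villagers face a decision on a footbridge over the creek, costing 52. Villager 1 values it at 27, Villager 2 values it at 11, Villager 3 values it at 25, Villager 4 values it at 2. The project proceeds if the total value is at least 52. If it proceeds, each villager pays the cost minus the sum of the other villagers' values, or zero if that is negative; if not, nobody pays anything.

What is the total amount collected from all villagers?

Total value 65 ≥ cost 52, so it is built.
Villager 1: others sum to 38; max(0, 52 - 38) = 14.
Villager 2: others sum to 54; max(0, 52 - 54) = 0.
Villager 3: others sum to 40; max(0, 52 - 40) = 12.
Villager 4: others sum to 63; max(0, 52 - 63) = 0.
Total collected = 14 + 0 + 12 + 0 = 26.

26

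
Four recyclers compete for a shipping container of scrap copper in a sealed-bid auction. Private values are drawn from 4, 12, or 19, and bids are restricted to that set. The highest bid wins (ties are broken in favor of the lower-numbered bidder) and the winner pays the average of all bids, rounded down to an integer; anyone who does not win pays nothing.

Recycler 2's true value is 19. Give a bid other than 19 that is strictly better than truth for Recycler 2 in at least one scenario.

12

Suppose Recycler 1 bids 4, Recycler 3 bids 4 and Recycler 4 bids 4.
Bid 19: wins, pays 7, utility 19 - 7 = 12.
Bid 12: wins, pays 6, utility 19 - 6 = 13.
So bidding 12 beats truth here (13 > 12).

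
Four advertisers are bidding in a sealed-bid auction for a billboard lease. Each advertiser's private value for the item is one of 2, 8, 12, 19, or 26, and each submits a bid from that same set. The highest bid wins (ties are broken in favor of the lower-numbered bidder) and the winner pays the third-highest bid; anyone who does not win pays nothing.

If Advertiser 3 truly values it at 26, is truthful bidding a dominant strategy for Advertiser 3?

Check each profile of the others' bids and compare truth against every alternative bid.
Others bid (2, 2, 26): truth gives 24, best alternative gives 0.
Others bid (2, 19, 2): truth gives 24, best alternative gives 0.
Others bid (19, 2, 2): truth gives 24, best alternative gives 0.
Others bid (2, 8, 26): truth gives 18, best alternative gives 0.
Others bid (2, 19, 8): truth gives 18, best alternative gives 0.
Others bid (8, 2, 26): truth gives 18, best alternative gives 0.
(Remaining 119 profiles checked similarly; truth is weakly best in each.)
In every case the truthful bid is at least as good as any alternative, so it is a dominant strategy.

Yes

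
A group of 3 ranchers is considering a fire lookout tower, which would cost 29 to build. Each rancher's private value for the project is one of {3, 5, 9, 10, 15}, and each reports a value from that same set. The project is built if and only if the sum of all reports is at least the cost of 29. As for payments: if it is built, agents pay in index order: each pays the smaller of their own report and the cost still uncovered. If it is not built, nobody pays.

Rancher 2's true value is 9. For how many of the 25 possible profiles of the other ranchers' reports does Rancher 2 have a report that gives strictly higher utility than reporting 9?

Others report (9, 15): truth gives 0; report 5 gives 4 > 0. Violating.
Others report (10, 15): truth gives 0; report 5 gives 4 > 0. Violating.
Others report (15, 9): truth gives 0; report 5 gives 4 > 0. Violating.
Others report (15, 10): truth gives 0; report 5 gives 4 > 0. Violating.
Others report (3, 3): truth gives 0; no alternative beats it.
Others report (3, 5): truth gives 0; no alternative beats it.
(Checking all 25 profiles: 5 have a profitable deviation, 20 do not.)

5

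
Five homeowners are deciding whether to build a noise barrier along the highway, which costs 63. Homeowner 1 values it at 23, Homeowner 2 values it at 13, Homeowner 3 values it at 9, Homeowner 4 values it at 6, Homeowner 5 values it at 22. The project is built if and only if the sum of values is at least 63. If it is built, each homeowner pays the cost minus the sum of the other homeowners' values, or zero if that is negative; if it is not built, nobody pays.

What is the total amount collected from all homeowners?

Total value 73 ≥ cost 63, so it is built.
Homeowner 1: others sum to 50; max(0, 63 - 50) = 13.
Homeowner 2: others sum to 60; max(0, 63 - 60) = 3.
Homeowner 3: others sum to 64; max(0, 63 - 64) = 0.
Homeowner 4: others sum to 67; max(0, 63 - 67) = 0.
Homeowner 5: others sum to 51; max(0, 63 - 51) = 12.
Total collected = 13 + 3 + 0 + 0 + 12 = 28.

28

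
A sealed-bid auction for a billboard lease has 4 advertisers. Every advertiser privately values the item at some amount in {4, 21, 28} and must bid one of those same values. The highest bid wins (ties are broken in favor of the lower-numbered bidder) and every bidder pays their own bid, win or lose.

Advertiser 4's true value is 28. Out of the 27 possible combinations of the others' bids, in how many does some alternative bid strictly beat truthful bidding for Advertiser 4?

Others bid (4, 4, 4): truth gives 0; bid 21 gives 7 > 0. Violating.
Others bid (4, 4, 28): truth gives -28; bid 4 gives -4 > -28. Violating.
Others bid (4, 21, 28): truth gives -28; bid 4 gives -4 > -28. Violating.
Others bid (4, 28, 4): truth gives -28; bid 4 gives -4 > -28. Violating.
Others bid (4, 4, 21): truth gives 0; no alternative beats it.
Others bid (4, 21, 4): truth gives 0; no alternative beats it.
(Checking all 27 profiles: 20 have a profitable deviation, 7 do not.)

20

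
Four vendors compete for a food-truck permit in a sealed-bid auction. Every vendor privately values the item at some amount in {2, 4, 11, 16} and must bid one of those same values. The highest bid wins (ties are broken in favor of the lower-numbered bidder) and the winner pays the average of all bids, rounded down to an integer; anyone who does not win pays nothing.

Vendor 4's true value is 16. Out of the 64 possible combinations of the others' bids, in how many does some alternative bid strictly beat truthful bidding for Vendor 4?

Others bid (2, 2, 2): truth gives 11; bid 4 gives 14 > 11. Violating.
Others bid (2, 2, 4): truth gives 10; bid 11 gives 12 > 10. Violating.
Others bid (2, 4, 2): truth gives 10; bid 11 gives 12 > 10. Violating.
Others bid (2, 4, 4): truth gives 10; bid 11 gives 11 > 10. Violating.
Others bid (2, 2, 11): truth gives 9; no alternative beats it.
Others bid (2, 2, 16): truth gives 0; no alternative beats it.
(Checking all 64 profiles: 8 have a profitable deviation, 56 do not.)

8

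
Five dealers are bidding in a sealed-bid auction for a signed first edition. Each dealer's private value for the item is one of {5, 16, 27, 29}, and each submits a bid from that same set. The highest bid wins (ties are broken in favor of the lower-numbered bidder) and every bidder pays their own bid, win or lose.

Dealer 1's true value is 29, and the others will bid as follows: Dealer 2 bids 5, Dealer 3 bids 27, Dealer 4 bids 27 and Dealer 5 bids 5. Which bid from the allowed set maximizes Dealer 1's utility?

27

Bid 5: loses but pays 5, utility -5.
Bid 16: loses but pays 16, utility -16.
Bid 27: wins, pays 27, utility 29 - 27 = 2.
Bid 29: wins, pays 29, utility 29 - 29 = 0.
The best choice is 27 with utility 2.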